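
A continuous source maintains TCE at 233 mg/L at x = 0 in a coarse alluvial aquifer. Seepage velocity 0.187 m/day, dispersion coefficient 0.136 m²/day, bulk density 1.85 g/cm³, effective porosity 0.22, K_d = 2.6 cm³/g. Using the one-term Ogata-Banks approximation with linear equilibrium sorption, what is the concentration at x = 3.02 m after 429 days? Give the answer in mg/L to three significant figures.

Retardation factor R = 1 + ρ_b·K_d/n = 1 + 1.85 × 2.6/0.22 = 22.86.
Sorption retards both mechanisms: v_R = v/R = 0.008180 m/day, D_R = D/R = 0.005949 m²/day.
v_R·t = 0.008180 × 429 = 3.50922 m; 2√(D_R t) = 3.195 m; argument = (3.02 − 3.50922)/3.195 = -0.1531.
C = C₀ × ½·erfc(-0.1531) = 233 × 0.5857 = 136 mg/L.

136 mg/L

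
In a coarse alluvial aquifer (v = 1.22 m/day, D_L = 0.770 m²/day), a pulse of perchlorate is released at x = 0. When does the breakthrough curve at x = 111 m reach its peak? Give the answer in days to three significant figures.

For the 1D instantaneous-source solution, setting ∂C/∂t = 0 at fixed x gives v²t² + 2Dt − x² = 0, so t = (√(D² + v²x²) − D)/v².
√(D² + v²x²) = √(0.770² + 1.22² × 111²) = 135.4; v² = 1.4884.
t = (135.4 − 0.770)/1.4884 = 90.5 days (vs. the pure-advection estimate x/v = 91.0 d).

90.5 days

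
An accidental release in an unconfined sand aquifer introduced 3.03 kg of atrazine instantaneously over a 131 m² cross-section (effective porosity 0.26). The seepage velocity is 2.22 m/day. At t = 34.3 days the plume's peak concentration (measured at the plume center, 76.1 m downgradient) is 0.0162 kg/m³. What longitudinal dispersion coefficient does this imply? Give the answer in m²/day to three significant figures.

0.0700 m²/day

At the plume center C_max = M/(n_e·A·√(4πDt)), so D = M²/(4πt·(n_e·A·C_max)²).
n_e·A·C_max = 0.26 × 131 × 0.0162 = 0.5518 kg/m.
D = 3.03²/(4π × 34.3 × 0.5518²) = 0.0700 m²/day.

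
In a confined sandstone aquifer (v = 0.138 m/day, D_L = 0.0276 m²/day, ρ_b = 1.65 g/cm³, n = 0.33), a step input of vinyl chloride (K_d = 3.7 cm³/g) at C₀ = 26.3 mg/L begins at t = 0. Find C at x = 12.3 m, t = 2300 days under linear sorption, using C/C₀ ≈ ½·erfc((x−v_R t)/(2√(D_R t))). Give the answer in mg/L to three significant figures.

Retardation factor R = 1 + ρ_b·K_d/n = 1 + 1.65 × 3.7/0.33 = 19.50.
Sorption retards both mechanisms: v_R = v/R = 0.007077 m/day, D_R = D/R = 0.001415 m²/day.
v_R·t = 0.007077 × 2300 = 16.2771 m; 2√(D_R t) = 3.608 m; argument = (12.3 − 16.2771)/3.608 = -1.102.
C = C₀ × ½·erfc(-1.102) = 26.3 × 0.9404 = 24.7 mg/L.

24.7 mg/L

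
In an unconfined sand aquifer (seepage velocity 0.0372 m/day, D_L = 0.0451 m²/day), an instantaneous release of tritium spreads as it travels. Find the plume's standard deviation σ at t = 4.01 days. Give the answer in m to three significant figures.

Dispersive spreading gives a Gaussian with σ² = 2Dt; advection only shifts the center.
σ = √(2 × 0.0451 × 4.01) = 0.601 m.

0.601 m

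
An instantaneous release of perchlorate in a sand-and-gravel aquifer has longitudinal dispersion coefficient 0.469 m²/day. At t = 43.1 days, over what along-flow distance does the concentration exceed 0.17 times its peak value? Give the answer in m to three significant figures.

23.9 m

The plume is Gaussian with σ = √(2Dt) = √(2 × 0.469 × 43.1) = 6.358 m.
C/C_peak = exp(−Δx²/(2σ²)) = 0.17 ⇒ Δx = σ·√(−2 ln 0.17) = 6.358 × 1.883 = 11.97 m.
Width = 2Δx = 23.9 m.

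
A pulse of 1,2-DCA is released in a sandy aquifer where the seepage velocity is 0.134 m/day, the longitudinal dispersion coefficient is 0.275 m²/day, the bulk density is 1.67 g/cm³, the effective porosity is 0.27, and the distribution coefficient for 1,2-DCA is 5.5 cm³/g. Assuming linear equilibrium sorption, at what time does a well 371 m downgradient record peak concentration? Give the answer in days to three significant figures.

Retardation factor R = 1 + ρ_b·K_d/n = 1 + 1.67 × 5.5/0.27 = 35.02.
Sorption retards both mechanisms: v_R = v/R = 0.003826 m/day, D_R = D/R = 0.007853 m²/day.
Peak time from v_R²t² + 2D_R t − x² = 0: t = (√(D_R² + v_R²x²) − D_R)/v_R².
√(D_R² + v_R²x²) = √(0.007853² + 0.003826² × 371²) = 1.419; v_R² = 1.464e-05.
t = (1.419 − 0.007853)/1.464e-05 = 96400 days.

96400 days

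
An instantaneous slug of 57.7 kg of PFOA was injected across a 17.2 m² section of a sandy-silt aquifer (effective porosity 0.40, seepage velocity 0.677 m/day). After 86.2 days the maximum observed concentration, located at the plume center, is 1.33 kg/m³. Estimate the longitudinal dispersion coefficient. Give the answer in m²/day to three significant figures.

At the plume center C_max = M/(n_e·A·√(4πDt)), so D = M²/(4πt·(n_e·A·C_max)²).
n_e·A·C_max = 0.40 × 17.2 × 1.33 = 9.150 kg/m.
D = 57.7²/(4π × 86.2 × 9.150²) = 0.0367 m²/day.

0.0367 m²/day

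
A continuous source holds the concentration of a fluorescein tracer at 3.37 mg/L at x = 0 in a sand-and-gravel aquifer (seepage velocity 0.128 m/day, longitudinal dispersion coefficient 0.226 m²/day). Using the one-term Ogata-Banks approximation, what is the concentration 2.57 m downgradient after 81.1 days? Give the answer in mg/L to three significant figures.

3.04 mg/L

For a continuous step input, C/C₀ ≈ ½·erfc((x−vt)/(2√(Dt))).
vt = 0.128 × 81.1 = 10.3808 m and 2√(Dt) = 2√(0.226 × 81.1) = 8.562 m.
Argument (x−vt)/(2√(Dt)) = (2.57 − 10.3808)/8.562 = -0.9123; ½·erfc(-0.9123) = 0.9015.
C = 3.37 × 0.9015 = 3.04 mg/L.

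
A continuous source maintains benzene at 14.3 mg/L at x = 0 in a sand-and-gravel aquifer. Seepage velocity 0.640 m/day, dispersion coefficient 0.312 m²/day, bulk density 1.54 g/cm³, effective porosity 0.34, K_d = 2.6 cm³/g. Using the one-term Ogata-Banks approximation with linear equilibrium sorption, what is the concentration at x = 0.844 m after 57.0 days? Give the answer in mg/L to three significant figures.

Retardation factor R = 1 + ρ_b·K_d/n = 1 + 1.54 × 2.6/0.34 = 12.78.
Sorption retards both mechanisms: v_R = v/R = 0.05008 m/day, D_R = D/R = 0.02441 m²/day.
v_R·t = 0.05008 × 57.0 = 2.85456 m; 2√(D_R t) = 2.359 m; argument = (0.844 − 2.85456)/2.359 = -0.8523.
C = C₀ × ½·erfc(-0.8523) = 14.3 × 0.8860 = 12.7 mg/L.

12.7 mg/L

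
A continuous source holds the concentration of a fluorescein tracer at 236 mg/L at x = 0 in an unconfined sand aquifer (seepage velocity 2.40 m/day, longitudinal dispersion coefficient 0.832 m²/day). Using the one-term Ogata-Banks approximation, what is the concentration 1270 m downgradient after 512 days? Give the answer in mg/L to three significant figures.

18.7 mg/L

For a continuous step input, C/C₀ ≈ ½·erfc((x−vt)/(2√(Dt))).
vt = 2.40 × 512 = 1228.8 m and 2√(Dt) = 2√(0.832 × 512) = 41.28 m.
Argument (x−vt)/(2√(Dt)) = (1270 − 1228.8)/41.28 = 0.9981; ½·erfc(0.9981) = 0.07904.
C = 236 × 0.07904 = 18.7 mg/L.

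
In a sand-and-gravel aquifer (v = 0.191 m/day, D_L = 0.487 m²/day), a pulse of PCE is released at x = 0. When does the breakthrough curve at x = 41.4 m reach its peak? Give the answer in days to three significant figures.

204 days

For the 1D instantaneous-source solution, setting ∂C/∂t = 0 at fixed x gives v²t² + 2Dt − x² = 0, so t = (√(D² + v²x²) − D)/v².
√(D² + v²x²) = √(0.487² + 0.191² × 41.4²) = 7.922; v² = 0.036481.
t = (7.922 − 0.487)/0.036481 = 204 days (vs. the pure-advection estimate x/v = 217 d).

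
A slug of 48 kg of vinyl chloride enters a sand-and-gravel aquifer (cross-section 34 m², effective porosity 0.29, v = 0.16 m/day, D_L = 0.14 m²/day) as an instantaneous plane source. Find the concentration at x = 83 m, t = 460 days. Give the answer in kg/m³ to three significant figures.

0.121 kg/m³

For an instantaneous plane source, C(x,t) = M/(n_e·A·√(4πDt)) · exp(−(x−vt)²/(4Dt)), with n_e·A the pore (flow) area.
Plume center vt = 0.16 × 460 = 73.6 m, so the well at 83 m is 9.4 m downgradient of the peak.
√(4πDt) = 28.45 m, giving peak height M/(n_e·A·√(4πDt)) = 48/(0.29 × 34 × 28.45) = 0.1711 kg/m³.
(x−vt)²/(4Dt) = (9.4)²/(4 × 0.14 × 460) = 0.3430; exp(−0.3430) = 0.7096.
C = 0.1711 × 0.7096 = 0.121 kg/m³.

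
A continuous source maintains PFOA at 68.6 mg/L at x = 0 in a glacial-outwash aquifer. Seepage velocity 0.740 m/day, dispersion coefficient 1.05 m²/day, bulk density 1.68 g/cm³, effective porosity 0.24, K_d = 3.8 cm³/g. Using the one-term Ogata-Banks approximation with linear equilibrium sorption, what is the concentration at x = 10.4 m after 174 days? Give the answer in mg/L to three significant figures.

3.94 mg/L

Retardation factor R = 1 + ρ_b·K_d/n = 1 + 1.68 × 3.8/0.24 = 27.60.
Sorption retards both mechanisms: v_R = v/R = 0.02681 m/day, D_R = D/R = 0.03804 m²/day.
v_R·t = 0.02681 × 174 = 4.66494 m; 2√(D_R t) = 5.145 m; argument = (10.4 − 4.66494)/5.145 = 1.115.
C = C₀ × ½·erfc(1.115) = 68.6 × 0.05742 = 3.94 mg/L.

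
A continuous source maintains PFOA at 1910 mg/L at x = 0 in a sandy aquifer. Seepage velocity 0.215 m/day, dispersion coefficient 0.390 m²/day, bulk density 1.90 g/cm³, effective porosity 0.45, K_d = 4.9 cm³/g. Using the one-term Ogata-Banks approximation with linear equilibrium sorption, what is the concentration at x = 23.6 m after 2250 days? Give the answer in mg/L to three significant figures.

Retardation factor R = 1 + ρ_b·K_d/n = 1 + 1.90 × 4.9/0.45 = 21.69.
Sorption retards both mechanisms: v_R = v/R = 0.009912 m/day, D_R = D/R = 0.01798 m²/day.
v_R·t = 0.009912 × 2250 = 22.302 m; 2√(D_R t) = 12.72 m; argument = (23.6 − 22.302)/12.72 = 0.1020.
C = C₀ × ½·erfc(0.1020) = 1910 × 0.4427 = 846 mg/L.

846 mg/L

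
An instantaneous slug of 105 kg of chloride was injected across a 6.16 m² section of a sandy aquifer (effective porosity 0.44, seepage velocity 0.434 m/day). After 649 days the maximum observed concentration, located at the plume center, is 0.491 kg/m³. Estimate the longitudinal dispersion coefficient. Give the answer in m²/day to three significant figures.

0.763 m²/day

At the plume center C_max = M/(n_e·A·√(4πDt)), so D = M²/(4πt·(n_e·A·C_max)²).
n_e·A·C_max = 0.44 × 6.16 × 0.491 = 1.331 kg/m.
D = 105²/(4π × 649 × 1.331²) = 0.763 m²/day.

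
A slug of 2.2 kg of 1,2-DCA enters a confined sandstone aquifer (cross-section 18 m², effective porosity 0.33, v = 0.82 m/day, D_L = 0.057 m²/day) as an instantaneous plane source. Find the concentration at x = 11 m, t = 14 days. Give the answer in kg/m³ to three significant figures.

For an instantaneous plane source, C(x,t) = M/(n_e·A·√(4πDt)) · exp(−(x−vt)²/(4Dt)), with n_e·A the pore (flow) area.
Plume center vt = 0.82 × 14 = 11.48 m, so the well at 11 m is 0.48 m upgradient of the peak.
√(4πDt) = 3.167 m, giving peak height M/(n_e·A·√(4πDt)) = 2.2/(0.33 × 18 × 3.167) = 0.1169 kg/m³.
(x−vt)²/(4Dt) = (-0.48)²/(4 × 0.057 × 14) = 0.07218; exp(−0.07218) = 0.9304.
C = 0.1169 × 0.9304 = 0.109 kg/m³.

0.109 kg/m³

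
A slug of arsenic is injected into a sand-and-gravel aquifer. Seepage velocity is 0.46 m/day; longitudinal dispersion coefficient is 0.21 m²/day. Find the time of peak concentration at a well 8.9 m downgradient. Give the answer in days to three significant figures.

For the 1D instantaneous-source solution, setting ∂C/∂t = 0 at fixed x gives v²t² + 2Dt − x² = 0, so t = (√(D² + v²x²) − D)/v².
√(D² + v²x²) = √(0.21² + 0.46² × 8.9²) = 4.099; v² = 0.2116.
t = (4.099 − 0.21)/0.2116 = 18.4 days (vs. the pure-advection estimate x/v = 19.3 d).

18.4 days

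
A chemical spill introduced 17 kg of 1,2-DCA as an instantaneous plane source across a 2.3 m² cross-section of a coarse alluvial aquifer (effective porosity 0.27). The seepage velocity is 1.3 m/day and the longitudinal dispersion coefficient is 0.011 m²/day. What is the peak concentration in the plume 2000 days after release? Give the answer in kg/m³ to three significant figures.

1.65 kg/m³

The peak of an instantaneous 1D plume sits at x = vt; there the Gaussian factor is 1 and C_max = M/(n_e·A·√(4πDt)), where n_e·A is the pore area the mass is dissolved in.
√(4πDt) = √(4π × 0.011 × 2000) = 16.63 m, so C_max = 17/(0.27 × 2.3 × 16.63) = 1.65 kg/m³.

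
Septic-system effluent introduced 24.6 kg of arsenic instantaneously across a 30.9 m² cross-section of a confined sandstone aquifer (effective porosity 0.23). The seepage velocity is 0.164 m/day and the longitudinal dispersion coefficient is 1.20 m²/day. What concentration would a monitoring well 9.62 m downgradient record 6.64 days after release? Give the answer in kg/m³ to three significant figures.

For an instantaneous plane source, C(x,t) = M/(n_e·A·√(4πDt)) · exp(−(x−vt)²/(4Dt)), with n_e·A the pore (flow) area.
Plume center vt = 0.164 × 6.64 = 1.08896 m, so the well at 9.62 m is 8.53104 m downgradient of the peak.
√(4πDt) = 10.01 m, giving peak height M/(n_e·A·√(4πDt)) = 24.6/(0.23 × 30.9 × 10.01) = 0.3458 kg/m³.
(x−vt)²/(4Dt) = (8.53104)²/(4 × 1.20 × 6.64) = 2.283; exp(−2.283) = 0.1020.
C = 0.3458 × 0.1020 = 0.0353 kg/m³.

0.0353 kg/m³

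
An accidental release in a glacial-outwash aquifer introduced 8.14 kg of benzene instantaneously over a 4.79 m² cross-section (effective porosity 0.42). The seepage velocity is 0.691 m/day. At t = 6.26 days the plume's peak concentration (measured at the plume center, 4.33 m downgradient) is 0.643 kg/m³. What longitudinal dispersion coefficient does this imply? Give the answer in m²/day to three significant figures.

0.503 m²/day

At the plume center C_max = M/(n_e·A·√(4πDt)), so D = M²/(4πt·(n_e·A·C_max)²).
n_e·A·C_max = 0.42 × 4.79 × 0.643 = 1.294 kg/m.
D = 8.14²/(4π × 6.26 × 1.294²) = 0.503 m²/day.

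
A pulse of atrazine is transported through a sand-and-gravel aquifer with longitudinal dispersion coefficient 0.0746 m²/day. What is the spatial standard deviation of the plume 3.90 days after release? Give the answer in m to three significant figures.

0.763 m

Dispersive spreading gives a Gaussian with σ² = 2Dt; advection only shifts the center.
σ = √(2 × 0.0746 × 3.90) = 0.763 m.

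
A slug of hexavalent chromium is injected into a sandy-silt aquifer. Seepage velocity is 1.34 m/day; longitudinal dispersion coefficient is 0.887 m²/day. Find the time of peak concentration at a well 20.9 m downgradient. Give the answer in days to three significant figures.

15.1 days

For the 1D instantaneous-source solution, setting ∂C/∂t = 0 at fixed x gives v²t² + 2Dt − x² = 0, so t = (√(D² + v²x²) − D)/v².
√(D² + v²x²) = √(0.887² + 1.34² × 20.9²) = 28.02; v² = 1.7956.
t = (28.02 − 0.887)/1.7956 = 15.1 days (vs. the pure-advection estimate x/v = 15.6 d).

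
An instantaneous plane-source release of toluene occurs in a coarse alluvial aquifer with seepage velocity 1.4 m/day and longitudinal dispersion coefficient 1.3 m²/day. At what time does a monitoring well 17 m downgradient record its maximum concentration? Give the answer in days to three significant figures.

11.5 days

For the 1D instantaneous-source solution, setting ∂C/∂t = 0 at fixed x gives v²t² + 2Dt − x² = 0, so t = (√(D² + v²x²) − D)/v².
√(D² + v²x²) = √(1.3² + 1.4² × 17²) = 23.84; v² = 1.96.
t = (23.84 − 1.3)/1.96 = 11.5 days (vs. the pure-advection estimate x/v = 12.1 d).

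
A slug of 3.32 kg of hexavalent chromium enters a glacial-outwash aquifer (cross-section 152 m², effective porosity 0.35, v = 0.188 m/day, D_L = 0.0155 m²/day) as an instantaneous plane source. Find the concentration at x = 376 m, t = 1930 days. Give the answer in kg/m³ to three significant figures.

0.000757 kg/m³

For an instantaneous plane source, C(x,t) = M/(n_e·A·√(4πDt)) · exp(−(x−vt)²/(4Dt)), with n_e·A the pore (flow) area.
Plume center vt = 0.188 × 1930 = 362.84 m, so the well at 376 m is 13.16 m downgradient of the peak.
√(4πDt) = 19.39 m, giving peak height M/(n_e·A·√(4πDt)) = 3.32/(0.35 × 152 × 19.39) = 0.003218 kg/m³.
(x−vt)²/(4Dt) = (13.16)²/(4 × 0.0155 × 1930) = 1.447; exp(−1.447) = 0.2353.
C = 0.003218 × 0.2353 = 0.000757 kg/m³.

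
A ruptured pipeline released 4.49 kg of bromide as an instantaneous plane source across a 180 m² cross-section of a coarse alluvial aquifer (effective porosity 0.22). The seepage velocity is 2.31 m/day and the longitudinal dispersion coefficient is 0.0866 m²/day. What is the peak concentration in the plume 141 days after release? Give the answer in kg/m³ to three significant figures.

The peak of an instantaneous 1D plume sits at x = vt; there the Gaussian factor is 1 and C_max = M/(n_e·A·√(4πDt)), where n_e·A is the pore area the mass is dissolved in.
√(4πDt) = √(4π × 0.0866 × 141) = 12.39 m, so C_max = 4.49/(0.22 × 180 × 12.39) = 0.00915 kg/m³.

0.00915 kg/m³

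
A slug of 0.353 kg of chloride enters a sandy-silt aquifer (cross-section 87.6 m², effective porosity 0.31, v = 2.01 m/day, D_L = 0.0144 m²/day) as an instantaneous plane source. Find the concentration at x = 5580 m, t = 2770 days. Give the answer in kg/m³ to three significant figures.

0.000225 kg/m³

For an instantaneous plane source, C(x,t) = M/(n_e·A·√(4πDt)) · exp(−(x−vt)²/(4Dt)), with n_e·A the pore (flow) area.
Plume center vt = 2.01 × 2770 = 5567.7 m, so the well at 5580 m is 12.3 m downgradient of the peak.
√(4πDt) = 22.39 m, giving peak height M/(n_e·A·√(4πDt)) = 0.353/(0.31 × 87.6 × 22.39) = 0.0005806 kg/m³.
(x−vt)²/(4Dt) = (12.3)²/(4 × 0.0144 × 2770) = 0.9482; exp(−0.9482) = 0.3874.
C = 0.0005806 × 0.3874 = 0.000225 kg/m³.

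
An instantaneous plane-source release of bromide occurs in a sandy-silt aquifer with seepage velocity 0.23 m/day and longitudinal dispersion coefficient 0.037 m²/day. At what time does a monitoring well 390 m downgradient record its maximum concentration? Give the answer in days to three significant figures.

For the 1D instantaneous-source solution, setting ∂C/∂t = 0 at fixed x gives v²t² + 2Dt − x² = 0, so t = (√(D² + v²x²) − D)/v².
√(D² + v²x²) = √(0.037² + 0.23² × 390²) = 89.70; v² = 0.0529.
t = (89.70 − 0.037)/0.0529 = 1690 days (vs. the pure-advection estimate x/v = 1700 d).

1690 days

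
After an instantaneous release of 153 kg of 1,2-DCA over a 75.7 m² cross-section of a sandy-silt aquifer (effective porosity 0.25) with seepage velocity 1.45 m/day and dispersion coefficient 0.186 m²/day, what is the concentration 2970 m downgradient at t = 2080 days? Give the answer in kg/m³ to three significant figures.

For an instantaneous plane source, C(x,t) = M/(n_e·A·√(4πDt)) · exp(−(x−vt)²/(4Dt)), with n_e·A the pore (flow) area.
Plume center vt = 1.45 × 2080 = 3016 m, so the well at 2970 m is 46 m upgradient of the peak.
√(4πDt) = 69.73 m, giving peak height M/(n_e·A·√(4πDt)) = 153/(0.25 × 75.7 × 69.73) = 0.1159 kg/m³.
(x−vt)²/(4Dt) = (-46)²/(4 × 0.186 × 2080) = 1.367; exp(−1.367) = 0.2549.
C = 0.1159 × 0.2549 = 0.0295 kg/m³.

0.0295 kg/m³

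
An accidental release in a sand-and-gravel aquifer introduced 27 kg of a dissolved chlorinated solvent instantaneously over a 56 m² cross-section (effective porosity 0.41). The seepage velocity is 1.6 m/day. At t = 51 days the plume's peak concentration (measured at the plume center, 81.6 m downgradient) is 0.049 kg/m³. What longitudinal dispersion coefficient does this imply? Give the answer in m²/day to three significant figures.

At the plume center C_max = M/(n_e·A·√(4πDt)), so D = M²/(4πt·(n_e·A·C_max)²).
n_e·A·C_max = 0.41 × 56 × 0.049 = 1.125 kg/m.
D = 27²/(4π × 51 × 1.125²) = 0.899 m²/day.

0.899 m²/day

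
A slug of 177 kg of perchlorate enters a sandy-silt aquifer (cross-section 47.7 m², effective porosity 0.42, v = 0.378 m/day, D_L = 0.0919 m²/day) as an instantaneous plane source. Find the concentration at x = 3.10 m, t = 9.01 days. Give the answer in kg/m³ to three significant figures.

For an instantaneous plane source, C(x,t) = M/(n_e·A·√(4πDt)) · exp(−(x−vt)²/(4Dt)), with n_e·A the pore (flow) area.
Plume center vt = 0.378 × 9.01 = 3.40578 m, so the well at 3.10 m is 0.30578 m upgradient of the peak.
√(4πDt) = 3.226 m, giving peak height M/(n_e·A·√(4πDt)) = 177/(0.42 × 47.7 × 3.226) = 2.739 kg/m³.
(x−vt)²/(4Dt) = (-0.30578)²/(4 × 0.0919 × 9.01) = 0.02823; exp(−0.02823) = 0.9722.
C = 2.739 × 0.9722 = 2.66 kg/m³.

2.66 kg/m³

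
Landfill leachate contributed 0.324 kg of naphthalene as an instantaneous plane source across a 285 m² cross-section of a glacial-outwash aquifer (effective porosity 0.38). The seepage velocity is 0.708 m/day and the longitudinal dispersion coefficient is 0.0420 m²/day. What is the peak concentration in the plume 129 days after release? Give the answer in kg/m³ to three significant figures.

The peak of an instantaneous 1D plume sits at x = vt; there the Gaussian factor is 1 and C_max = M/(n_e·A·√(4πDt)), where n_e·A is the pore area the mass is dissolved in.
√(4πDt) = √(4π × 0.0420 × 129) = 8.251 m, so C_max = 0.324/(0.38 × 285 × 8.251) = 0.000363 kg/m³.

0.000363 kg/m³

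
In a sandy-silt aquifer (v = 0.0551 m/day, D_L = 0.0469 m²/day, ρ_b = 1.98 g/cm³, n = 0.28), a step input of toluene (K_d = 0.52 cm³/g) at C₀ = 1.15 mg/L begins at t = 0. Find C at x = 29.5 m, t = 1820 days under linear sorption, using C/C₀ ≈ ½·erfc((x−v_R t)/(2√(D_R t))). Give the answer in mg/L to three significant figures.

Retardation factor R = 1 + ρ_b·K_d/n = 1 + 1.98 × 0.52/0.28 = 4.677.
Sorption retards both mechanisms: v_R = v/R = 0.01178 m/day, D_R = D/R = 0.01003 m²/day.
v_R·t = 0.01178 × 1820 = 21.4396 m; 2√(D_R t) = 8.545 m; argument = (29.5 − 21.4396)/8.545 = 0.9433.
C = C₀ × ½·erfc(0.9433) = 1.15 × 0.09110 = 0.105 mg/L.

0.105 mg/L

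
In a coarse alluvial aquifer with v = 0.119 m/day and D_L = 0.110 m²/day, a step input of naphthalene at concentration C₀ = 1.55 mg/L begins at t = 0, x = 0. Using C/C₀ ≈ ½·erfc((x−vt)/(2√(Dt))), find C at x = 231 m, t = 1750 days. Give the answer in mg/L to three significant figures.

For a continuous step input, C/C₀ ≈ ½·erfc((x−vt)/(2√(Dt))).
vt = 0.119 × 1750 = 208.25 m and 2√(Dt) = 2√(0.110 × 1750) = 27.75 m.
Argument (x−vt)/(2√(Dt)) = (231 − 208.25)/27.75 = 0.8198; ½·erfc(0.8198) = 0.1232.
C = 1.55 × 0.1232 = 0.191 mg/L.

0.191 mg/L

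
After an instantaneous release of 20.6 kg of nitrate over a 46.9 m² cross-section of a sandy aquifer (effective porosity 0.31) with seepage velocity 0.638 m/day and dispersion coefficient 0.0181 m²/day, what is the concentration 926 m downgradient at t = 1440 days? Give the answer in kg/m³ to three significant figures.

For an instantaneous plane source, C(x,t) = M/(n_e·A·√(4πDt)) · exp(−(x−vt)²/(4Dt)), with n_e·A the pore (flow) area.
Plume center vt = 0.638 × 1440 = 918.72 m, so the well at 926 m is 7.28 m downgradient of the peak.
√(4πDt) = 18.10 m, giving peak height M/(n_e·A·√(4πDt)) = 20.6/(0.31 × 46.9 × 18.10) = 0.07828 kg/m³.
(x−vt)²/(4Dt) = (7.28)²/(4 × 0.0181 × 1440) = 0.5083; exp(−0.5083) = 0.6015.
C = 0.07828 × 0.6015 = 0.0471 kg/m³.

0.0471 kg/m³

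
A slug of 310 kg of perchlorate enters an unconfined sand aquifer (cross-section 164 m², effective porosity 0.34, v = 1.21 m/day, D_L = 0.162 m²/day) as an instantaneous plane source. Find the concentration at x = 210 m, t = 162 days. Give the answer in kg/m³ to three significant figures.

0.0476 kg/m³

For an instantaneous plane source, C(x,t) = M/(n_e·A·√(4πDt)) · exp(−(x−vt)²/(4Dt)), with n_e·A the pore (flow) area.
Plume center vt = 1.21 × 162 = 196.02 m, so the well at 210 m is 13.98 m downgradient of the peak.
√(4πDt) = 18.16 m, giving peak height M/(n_e·A·√(4πDt)) = 310/(0.34 × 164 × 18.16) = 0.3061 kg/m³.
(x−vt)²/(4Dt) = (13.98)²/(4 × 0.162 × 162) = 1.862; exp(−1.862) = 0.1554.
C = 0.3061 × 0.1554 = 0.0476 kg/m³.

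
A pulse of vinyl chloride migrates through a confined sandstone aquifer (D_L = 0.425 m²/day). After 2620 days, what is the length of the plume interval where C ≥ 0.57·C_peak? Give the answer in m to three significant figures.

The plume is Gaussian with σ = √(2Dt) = √(2 × 0.425 × 2620) = 47.19 m.
C/C_peak = exp(−Δx²/(2σ²)) = 0.57 ⇒ Δx = σ·√(−2 ln 0.57) = 47.19 × 1.060 = 50.02 m.
Width = 2Δx = 100 m.

100 m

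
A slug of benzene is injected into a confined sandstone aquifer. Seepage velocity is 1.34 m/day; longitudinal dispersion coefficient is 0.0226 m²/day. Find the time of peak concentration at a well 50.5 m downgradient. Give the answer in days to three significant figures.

37.7 days

For the 1D instantaneous-source solution, setting ∂C/∂t = 0 at fixed x gives v²t² + 2Dt − x² = 0, so t = (√(D² + v²x²) − D)/v².
√(D² + v²x²) = √(0.0226² + 1.34² × 50.5²) = 67.67; v² = 1.7956.
t = (67.67 − 0.0226)/1.7956 = 37.7 days (vs. the pure-advection estimate x/v = 37.7 d).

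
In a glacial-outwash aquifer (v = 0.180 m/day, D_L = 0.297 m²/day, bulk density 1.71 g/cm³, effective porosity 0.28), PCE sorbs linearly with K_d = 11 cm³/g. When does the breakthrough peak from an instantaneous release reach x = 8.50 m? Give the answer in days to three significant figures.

2650 days

Retardation factor R = 1 + ρ_b·K_d/n = 1 + 1.71 × 11/0.28 = 68.18.
Sorption retards both mechanisms: v_R = v/R = 0.002640 m/day, D_R = D/R = 0.004356 m²/day.
Peak time from v_R²t² + 2D_R t − x² = 0: t = (√(D_R² + v_R²x²) − D_R)/v_R².
√(D_R² + v_R²x²) = √(0.004356² + 0.002640² × 8.50²) = 0.02286; v_R² = 6.970e-06.
t = (0.02286 − 0.004356)/6.970e-06 = 2650 days.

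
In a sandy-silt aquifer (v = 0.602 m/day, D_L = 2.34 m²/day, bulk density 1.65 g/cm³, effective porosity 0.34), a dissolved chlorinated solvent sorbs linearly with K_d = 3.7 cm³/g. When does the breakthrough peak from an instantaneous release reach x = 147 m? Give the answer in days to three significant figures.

Retardation factor R = 1 + ρ_b·K_d/n = 1 + 1.65 × 3.7/0.34 = 18.96.
Sorption retards both mechanisms: v_R = v/R = 0.03175 m/day, D_R = D/R = 0.1234 m²/day.
Peak time from v_R²t² + 2D_R t − x² = 0: t = (√(D_R² + v_R²x²) − D_R)/v_R².
√(D_R² + v_R²x²) = √(0.1234² + 0.03175² × 147²) = 4.669; v_R² = 0.001008.
t = (4.669 − 0.1234)/0.001008 = 4510 days.

4510 days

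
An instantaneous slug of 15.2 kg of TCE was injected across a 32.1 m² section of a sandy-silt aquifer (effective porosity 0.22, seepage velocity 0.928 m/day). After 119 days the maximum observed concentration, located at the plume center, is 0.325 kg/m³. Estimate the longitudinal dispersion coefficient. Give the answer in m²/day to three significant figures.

At the plume center C_max = M/(n_e·A·√(4πDt)), so D = M²/(4πt·(n_e·A·C_max)²).
n_e·A·C_max = 0.22 × 32.1 × 0.325 = 2.295 kg/m.
D = 15.2²/(4π × 119 × 2.295²) = 0.0293 m²/day.

0.0293 m²/day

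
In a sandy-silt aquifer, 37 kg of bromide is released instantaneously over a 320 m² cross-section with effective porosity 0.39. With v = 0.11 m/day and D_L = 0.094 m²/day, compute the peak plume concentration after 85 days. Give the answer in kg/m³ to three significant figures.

0.0296 kg/m³

The peak of an instantaneous 1D plume sits at x = vt; there the Gaussian factor is 1 and C_max = M/(n_e·A·√(4πDt)), where n_e·A is the pore area the mass is dissolved in.
√(4πDt) = √(4π × 0.094 × 85) = 10.02 m, so C_max = 37/(0.39 × 320 × 10.02) = 0.0296 kg/m³.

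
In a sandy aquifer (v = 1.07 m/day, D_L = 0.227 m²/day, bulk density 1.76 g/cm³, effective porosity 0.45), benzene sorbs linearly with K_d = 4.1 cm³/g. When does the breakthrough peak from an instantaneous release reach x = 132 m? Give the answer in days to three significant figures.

Retardation factor R = 1 + ρ_b·K_d/n = 1 + 1.76 × 4.1/0.45 = 17.04.
Sorption retards both mechanisms: v_R = v/R = 0.06279 m/day, D_R = D/R = 0.01332 m²/day.
Peak time from v_R²t² + 2D_R t − x² = 0: t = (√(D_R² + v_R²x²) − D_R)/v_R².
√(D_R² + v_R²x²) = √(0.01332² + 0.06279² × 132²) = 8.288; v_R² = 0.003943.
t = (8.288 − 0.01332)/0.003943 = 2100 days.

2100 days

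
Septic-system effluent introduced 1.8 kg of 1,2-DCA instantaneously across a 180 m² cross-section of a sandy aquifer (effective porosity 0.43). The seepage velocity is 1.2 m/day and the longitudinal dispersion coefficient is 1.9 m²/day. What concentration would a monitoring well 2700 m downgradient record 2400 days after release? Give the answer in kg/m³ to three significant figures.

1.64e-05 kg/m³

For an instantaneous plane source, C(x,t) = M/(n_e·A·√(4πDt)) · exp(−(x−vt)²/(4Dt)), with n_e·A the pore (flow) area.
Plume center vt = 1.2 × 2400 = 2880 m, so the well at 2700 m is 180 m upgradient of the peak.
√(4πDt) = 239.4 m, giving peak height M/(n_e·A·√(4πDt)) = 1.8/(0.43 × 180 × 239.4) = 9.714e-05 kg/m³.
(x−vt)²/(4Dt) = (-180)²/(4 × 1.9 × 2400) = 1.776; exp(−1.776) = 0.1693.
C = 9.714e-05 × 0.1693 = 1.64e-05 kg/m³.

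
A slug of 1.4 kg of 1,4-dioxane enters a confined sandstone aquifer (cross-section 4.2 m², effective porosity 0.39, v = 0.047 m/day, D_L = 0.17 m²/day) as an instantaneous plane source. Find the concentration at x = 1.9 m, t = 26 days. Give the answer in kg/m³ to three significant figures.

0.112 kg/m³

For an instantaneous plane source, C(x,t) = M/(n_e·A·√(4πDt)) · exp(−(x−vt)²/(4Dt)), with n_e·A the pore (flow) area.
Plume center vt = 0.047 × 26 = 1.222 m, so the well at 1.9 m is 0.678 m downgradient of the peak.
√(4πDt) = 7.453 m, giving peak height M/(n_e·A·√(4πDt)) = 1.4/(0.39 × 4.2 × 7.453) = 0.1147 kg/m³.
(x−vt)²/(4Dt) = (0.678)²/(4 × 0.17 × 26) = 0.02600; exp(−0.02600) = 0.9743.
C = 0.1147 × 0.9743 = 0.112 kg/m³.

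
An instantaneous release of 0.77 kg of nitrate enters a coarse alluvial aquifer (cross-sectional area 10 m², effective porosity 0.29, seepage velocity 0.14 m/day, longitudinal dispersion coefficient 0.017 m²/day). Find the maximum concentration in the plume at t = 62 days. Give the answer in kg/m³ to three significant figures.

The peak of an instantaneous 1D plume sits at x = vt; there the Gaussian factor is 1 and C_max = M/(n_e·A·√(4πDt)), where n_e·A is the pore area the mass is dissolved in.
√(4πDt) = √(4π × 0.017 × 62) = 3.639 m, so C_max = 0.77/(0.29 × 10 × 3.639) = 0.0730 kg/m³.

0.0730 kg/m³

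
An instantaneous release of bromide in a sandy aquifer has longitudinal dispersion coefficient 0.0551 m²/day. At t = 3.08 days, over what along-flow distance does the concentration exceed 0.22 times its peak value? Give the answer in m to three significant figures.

2.03 m

The plume is Gaussian with σ = √(2Dt) = √(2 × 0.0551 × 3.08) = 0.5826 m.
C/C_peak = exp(−Δx²/(2σ²)) = 0.22 ⇒ Δx = σ·√(−2 ln 0.22) = 0.5826 × 1.740 = 1.014 m.
Width = 2Δx = 2.03 m.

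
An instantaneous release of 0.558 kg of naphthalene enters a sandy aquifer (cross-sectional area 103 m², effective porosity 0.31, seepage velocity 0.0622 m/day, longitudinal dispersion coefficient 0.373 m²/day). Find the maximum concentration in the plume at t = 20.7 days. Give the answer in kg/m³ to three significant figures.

The peak of an instantaneous 1D plume sits at x = vt; there the Gaussian factor is 1 and C_max = M/(n_e·A·√(4πDt)), where n_e·A is the pore area the mass is dissolved in.
√(4πDt) = √(4π × 0.373 × 20.7) = 9.850 m, so C_max = 0.558/(0.31 × 103 × 9.850) = 0.00177 kg/m³.

0.00177 kg/m³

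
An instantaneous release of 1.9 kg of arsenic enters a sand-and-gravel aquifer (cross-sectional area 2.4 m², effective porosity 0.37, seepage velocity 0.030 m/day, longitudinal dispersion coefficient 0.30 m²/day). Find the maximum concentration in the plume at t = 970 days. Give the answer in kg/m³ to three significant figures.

The peak of an instantaneous 1D plume sits at x = vt; there the Gaussian factor is 1 and C_max = M/(n_e·A·√(4πDt)), where n_e·A is the pore area the mass is dissolved in.
√(4πDt) = √(4π × 0.30 × 970) = 60.47 m, so C_max = 1.9/(0.37 × 2.4 × 60.47) = 0.0354 kg/m³.

0.0354 kg/m³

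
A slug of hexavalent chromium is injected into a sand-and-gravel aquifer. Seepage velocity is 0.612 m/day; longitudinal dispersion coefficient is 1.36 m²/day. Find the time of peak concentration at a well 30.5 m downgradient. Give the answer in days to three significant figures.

46.3 days

For the 1D instantaneous-source solution, setting ∂C/∂t = 0 at fixed x gives v²t² + 2Dt − x² = 0, so t = (√(D² + v²x²) − D)/v².
√(D² + v²x²) = √(1.36² + 0.612² × 30.5²) = 18.72; v² = 0.374544.
t = (18.72 − 1.36)/0.374544 = 46.3 days (vs. the pure-advection estimate x/v = 49.8 d).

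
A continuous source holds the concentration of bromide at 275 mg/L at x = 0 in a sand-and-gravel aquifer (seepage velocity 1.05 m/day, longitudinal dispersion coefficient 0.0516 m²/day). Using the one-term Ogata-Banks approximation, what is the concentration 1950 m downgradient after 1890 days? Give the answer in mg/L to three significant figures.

For a continuous step input, C/C₀ ≈ ½·erfc((x−vt)/(2√(Dt))).
vt = 1.05 × 1890 = 1984.5 m and 2√(Dt) = 2√(0.0516 × 1890) = 19.75 m.
Argument (x−vt)/(2√(Dt)) = (1950 − 1984.5)/19.75 = -1.747; ½·erfc(-1.747) = 0.9933.
C = 275 × 0.9933 = 273 mg/L.

273 mg/L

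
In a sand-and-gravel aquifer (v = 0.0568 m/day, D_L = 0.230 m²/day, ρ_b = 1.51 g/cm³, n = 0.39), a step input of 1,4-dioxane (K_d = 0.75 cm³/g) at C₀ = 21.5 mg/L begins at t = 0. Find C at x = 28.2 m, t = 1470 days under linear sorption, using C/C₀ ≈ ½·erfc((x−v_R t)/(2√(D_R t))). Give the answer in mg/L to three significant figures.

Retardation factor R = 1 + ρ_b·K_d/n = 1 + 1.51 × 0.75/0.39 = 3.904.
Sorption retards both mechanisms: v_R = v/R = 0.01455 m/day, D_R = D/R = 0.05891 m²/day.
v_R·t = 0.01455 × 1470 = 21.3885 m; 2√(D_R t) = 18.61 m; argument = (28.2 − 21.3885)/18.61 = 0.3660.
C = C₀ × ½·erfc(0.3660) = 21.5 × 0.3024 = 6.50 mg/L.

6.50 mg/L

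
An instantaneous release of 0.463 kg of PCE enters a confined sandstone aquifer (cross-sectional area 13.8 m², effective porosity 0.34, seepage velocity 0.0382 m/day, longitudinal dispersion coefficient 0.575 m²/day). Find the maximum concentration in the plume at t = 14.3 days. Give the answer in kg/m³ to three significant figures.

0.00971 kg/m³

The peak of an instantaneous 1D plume sits at x = vt; there the Gaussian factor is 1 and C_max = M/(n_e·A·√(4πDt)), where n_e·A is the pore area the mass is dissolved in.
√(4πDt) = √(4π × 0.575 × 14.3) = 10.16 m, so C_max = 0.463/(0.34 × 13.8 × 10.16) = 0.00971 kg/m³.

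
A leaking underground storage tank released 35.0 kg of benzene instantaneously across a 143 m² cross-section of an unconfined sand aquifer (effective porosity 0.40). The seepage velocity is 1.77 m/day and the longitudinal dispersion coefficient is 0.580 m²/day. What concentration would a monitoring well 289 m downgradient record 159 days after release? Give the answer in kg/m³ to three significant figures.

For an instantaneous plane source, C(x,t) = M/(n_e·A·√(4πDt)) · exp(−(x−vt)²/(4Dt)), with n_e·A the pore (flow) area.
Plume center vt = 1.77 × 159 = 281.43 m, so the well at 289 m is 7.57 m downgradient of the peak.
√(4πDt) = 34.04 m, giving peak height M/(n_e·A·√(4πDt)) = 35.0/(0.40 × 143 × 34.04) = 0.01798 kg/m³.
(x−vt)²/(4Dt) = (7.57)²/(4 × 0.580 × 159) = 0.1553; exp(−0.1553) = 0.8562.
C = 0.01798 × 0.8562 = 0.0154 kg/m³.

0.0154 kg/m³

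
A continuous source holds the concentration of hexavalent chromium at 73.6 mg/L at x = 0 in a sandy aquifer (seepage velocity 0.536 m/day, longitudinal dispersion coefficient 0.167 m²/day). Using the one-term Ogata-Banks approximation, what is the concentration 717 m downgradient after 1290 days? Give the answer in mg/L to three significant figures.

For a continuous step input, C/C₀ ≈ ½·erfc((x−vt)/(2√(Dt))).
vt = 0.536 × 1290 = 691.44 m and 2√(Dt) = 2√(0.167 × 1290) = 29.36 m.
Argument (x−vt)/(2√(Dt)) = (717 − 691.44)/29.36 = 0.8706; ½·erfc(0.8706) = 0.1091.
C = 73.6 × 0.1091 = 8.03 mg/L.

8.03 mg/L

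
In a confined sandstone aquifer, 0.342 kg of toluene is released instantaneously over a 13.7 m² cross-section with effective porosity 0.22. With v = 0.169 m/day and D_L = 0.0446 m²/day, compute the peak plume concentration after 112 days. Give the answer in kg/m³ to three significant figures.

The peak of an instantaneous 1D plume sits at x = vt; there the Gaussian factor is 1 and C_max = M/(n_e·A·√(4πDt)), where n_e·A is the pore area the mass is dissolved in.
√(4πDt) = √(4π × 0.0446 × 112) = 7.923 m, so C_max = 0.342/(0.22 × 13.7 × 7.923) = 0.0143 kg/m³.

0.0143 kg/m³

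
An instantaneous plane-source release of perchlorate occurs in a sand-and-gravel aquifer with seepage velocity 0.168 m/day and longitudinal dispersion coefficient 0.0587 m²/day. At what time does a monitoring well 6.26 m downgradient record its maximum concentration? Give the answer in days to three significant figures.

35.2 days

For the 1D instantaneous-source solution, setting ∂C/∂t = 0 at fixed x gives v²t² + 2Dt − x² = 0, so t = (√(D² + v²x²) − D)/v².
√(D² + v²x²) = √(0.0587² + 0.168² × 6.26²) = 1.053; v² = 0.028224.
t = (1.053 − 0.0587)/0.028224 = 35.2 days (vs. the pure-advection estimate x/v = 37.3 d).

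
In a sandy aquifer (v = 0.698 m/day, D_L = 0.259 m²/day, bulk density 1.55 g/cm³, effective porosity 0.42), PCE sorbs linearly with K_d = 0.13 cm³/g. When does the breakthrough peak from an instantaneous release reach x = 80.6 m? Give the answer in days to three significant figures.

170 days

Retardation factor R = 1 + ρ_b·K_d/n = 1 + 1.55 × 0.13/0.42 = 1.480.
Sorption retards both mechanisms: v_R = v/R = 0.4716 m/day, D_R = D/R = 0.1750 m²/day.
Peak time from v_R²t² + 2D_R t − x² = 0: t = (√(D_R² + v_R²x²) − D_R)/v_R².
√(D_R² + v_R²x²) = √(0.1750² + 0.4716² × 80.6²) = 38.01; v_R² = 0.2224.
t = (38.01 − 0.1750)/0.2224 = 170 days.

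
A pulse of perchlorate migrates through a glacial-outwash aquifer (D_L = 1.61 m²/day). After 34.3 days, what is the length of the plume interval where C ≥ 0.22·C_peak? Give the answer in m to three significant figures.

The plume is Gaussian with σ = √(2Dt) = √(2 × 1.61 × 34.3) = 10.51 m.
C/C_peak = exp(−Δx²/(2σ²)) = 0.22 ⇒ Δx = σ·√(−2 ln 0.22) = 10.51 × 1.740 = 18.29 m.
Width = 2Δx = 36.6 m.

36.6 m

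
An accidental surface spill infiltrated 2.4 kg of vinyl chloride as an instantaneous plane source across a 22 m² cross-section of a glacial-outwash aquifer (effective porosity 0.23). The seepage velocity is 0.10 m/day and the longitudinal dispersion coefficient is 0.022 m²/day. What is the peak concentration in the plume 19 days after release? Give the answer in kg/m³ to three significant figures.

The peak of an instantaneous 1D plume sits at x = vt; there the Gaussian factor is 1 and C_max = M/(n_e·A·√(4πDt)), where n_e·A is the pore area the mass is dissolved in.
√(4πDt) = √(4π × 0.022 × 19) = 2.292 m, so C_max = 2.4/(0.23 × 22 × 2.292) = 0.207 kg/m³.

0.207 kg/m³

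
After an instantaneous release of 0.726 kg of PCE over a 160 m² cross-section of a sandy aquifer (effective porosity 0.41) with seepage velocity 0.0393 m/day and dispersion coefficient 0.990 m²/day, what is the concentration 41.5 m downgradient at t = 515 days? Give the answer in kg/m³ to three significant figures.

For an instantaneous plane source, C(x,t) = M/(n_e·A·√(4πDt)) · exp(−(x−vt)²/(4Dt)), with n_e·A the pore (flow) area.
Plume center vt = 0.0393 × 515 = 20.2395 m, so the well at 41.5 m is 21.2605 m downgradient of the peak.
√(4πDt) = 80.04 m, giving peak height M/(n_e·A·√(4πDt)) = 0.726/(0.41 × 160 × 80.04) = 0.0001383 kg/m³.
(x−vt)²/(4Dt) = (21.2605)²/(4 × 0.990 × 515) = 0.2216; exp(−0.2216) = 0.8012.
C = 0.0001383 × 0.8012 = 0.000111 kg/m³.

0.000111 kg/m³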